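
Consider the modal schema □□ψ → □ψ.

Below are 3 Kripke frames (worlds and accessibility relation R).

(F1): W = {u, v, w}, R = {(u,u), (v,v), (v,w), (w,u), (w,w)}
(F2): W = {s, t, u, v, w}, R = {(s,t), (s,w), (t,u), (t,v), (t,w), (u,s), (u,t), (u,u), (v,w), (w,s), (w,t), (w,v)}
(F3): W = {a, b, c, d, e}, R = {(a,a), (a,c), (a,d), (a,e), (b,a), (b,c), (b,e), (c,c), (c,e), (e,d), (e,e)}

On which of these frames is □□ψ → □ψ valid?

Frame correspondent (Sahlqvist): ∀x ∀y (Rxy → ∃z (Rxz ∧ Rzy)) — i.e. density.
(F1): ✓.
(F2): fails — Rvw but no z with Rvz and Rzw.
(F3): ✓.
Valid on: (F1), (F3).

(F1), (F3)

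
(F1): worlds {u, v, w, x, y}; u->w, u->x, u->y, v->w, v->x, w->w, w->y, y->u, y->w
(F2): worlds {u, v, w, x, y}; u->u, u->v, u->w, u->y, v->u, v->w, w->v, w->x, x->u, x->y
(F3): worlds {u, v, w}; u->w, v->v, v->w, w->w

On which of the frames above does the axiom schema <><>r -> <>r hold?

This is the axiom for transitivity; its first-order frame correspondent is forall x forall y forall z (Rxy & Ryz -> Rxz).
(F1): fails — Rvw and Rwy but not Rvy.
(F2): fails — Ruw and Rwx but not Rux.
(F3): satisfies the condition.
Valid on: (F3).

(F3)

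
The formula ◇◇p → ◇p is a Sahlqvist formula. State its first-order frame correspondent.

Transitivity

This is frame-equivalent to □p → □□p (substitute ¬p for p and contrapose).
Suppose □p→□□p is valid. Take Rxy, Ryz and set V(p)={w : Rxw}. Then □p at x, so □□p at x, so □p at y, so p at z, i.e. Rxz.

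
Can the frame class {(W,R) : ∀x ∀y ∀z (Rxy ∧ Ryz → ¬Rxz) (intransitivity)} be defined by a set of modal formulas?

No

If a class were modally definable it would be closed under surjective bounded morphisms (Goldblatt–Thomason).
The 5-cycle (worlds 0,1,2,3,4 with 0→1→2→3→4→0) is intransitive. Mapping every world to a single reflexive point • is a surjective bounded morphism; the reflexive point is not intransitive (R••∧R•• but R••).
Hence intransitivity is not modally definable.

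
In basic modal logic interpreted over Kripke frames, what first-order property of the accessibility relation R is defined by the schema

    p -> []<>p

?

symmetry: forall x forall y (Rxy -> Ryx)

Suppose p→□◇p is valid. Take Rxy and set V(p)={x}. Then p at x, so □◇p at x, so ◇p at y, so some z with Ryz has p; z=x, i.e. Ryx.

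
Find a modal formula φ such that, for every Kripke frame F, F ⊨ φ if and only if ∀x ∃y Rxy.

□ψ → ◇ψ

The condition is seriality. The D schema □ψ → ◇ψ defines it.
Suppose □ψ→◇ψ is valid. At any x set V(ψ)=W. Then □ψ at x, so ◇ψ at x, so x has a successor.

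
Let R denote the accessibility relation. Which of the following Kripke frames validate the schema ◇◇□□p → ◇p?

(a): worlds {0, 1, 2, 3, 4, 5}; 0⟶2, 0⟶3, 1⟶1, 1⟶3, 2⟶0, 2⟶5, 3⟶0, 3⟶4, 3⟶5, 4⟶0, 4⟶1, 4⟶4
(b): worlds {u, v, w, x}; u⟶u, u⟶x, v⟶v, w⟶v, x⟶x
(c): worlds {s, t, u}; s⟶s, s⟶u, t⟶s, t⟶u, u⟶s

The schema corresponds to a generalized confluence (Geach) condition: ∀x ∀y (xR²y → ∃w (yR²w ∧ xRw)).
(a): fails — 0R²0 but no w with 0R²w and 0Rw.
(b): condition met.
(c): condition met.

(b), (c)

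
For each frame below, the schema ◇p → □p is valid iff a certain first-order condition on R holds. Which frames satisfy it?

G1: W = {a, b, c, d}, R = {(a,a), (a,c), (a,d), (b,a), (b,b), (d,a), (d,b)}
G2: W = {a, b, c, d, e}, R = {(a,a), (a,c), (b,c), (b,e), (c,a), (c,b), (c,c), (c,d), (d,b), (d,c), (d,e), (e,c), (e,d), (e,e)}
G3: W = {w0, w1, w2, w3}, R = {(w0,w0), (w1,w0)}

G3

The schema corresponds to partial functionality: ∀x ∀y ∀z (Rxy ∧ Rxz → y = z).
G1: fails — a sees both a and c.
G2: fails — a sees both a and c.
G3: ✓.
Valid on: G3.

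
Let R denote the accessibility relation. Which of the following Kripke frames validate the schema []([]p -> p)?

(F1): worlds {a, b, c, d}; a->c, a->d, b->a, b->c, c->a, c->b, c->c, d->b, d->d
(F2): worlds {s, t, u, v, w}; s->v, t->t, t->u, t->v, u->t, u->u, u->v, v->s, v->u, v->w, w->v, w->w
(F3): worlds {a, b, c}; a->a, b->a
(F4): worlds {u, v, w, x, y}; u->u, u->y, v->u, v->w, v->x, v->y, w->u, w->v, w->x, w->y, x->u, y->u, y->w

(F3)

This is the axiom for shift-reflexivity; its first-order frame correspondent is forall x forall y (Rxy -> Ryy).
(F1): fails — Rba but not Raa.
(F2): fails — Ruv but not Rvv.
(F3): condition met.
(F4): fails — Rwx but not Rxx.
Valid on: (F3).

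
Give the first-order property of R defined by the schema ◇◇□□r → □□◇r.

This is a Sahlqvist (Geach-type) schema ◇^2□^2r → □^2◇^1r.
First-order correspondent: ∀x ∀y ∀z ((xR²y ∧ xR²z) → ∃w (yR²w ∧ zRw)).

∀x ∀y ∀z ((xR²y ∧ xR²z) → ∃w (yR²w ∧ zRw))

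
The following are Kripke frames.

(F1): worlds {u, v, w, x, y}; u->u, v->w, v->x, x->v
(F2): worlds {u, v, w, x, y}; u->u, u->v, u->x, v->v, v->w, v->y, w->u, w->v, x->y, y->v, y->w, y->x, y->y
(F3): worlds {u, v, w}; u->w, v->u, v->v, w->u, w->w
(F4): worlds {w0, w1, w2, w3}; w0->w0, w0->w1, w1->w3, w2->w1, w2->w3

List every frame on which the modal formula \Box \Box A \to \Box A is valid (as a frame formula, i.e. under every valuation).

This is the axiom for density; its first-order frame correspondent is \forall x \forall y (Rxy \to \exists z (Rxz \wedge Rzy)).
(F1): fails — Rvx but no z with Rvz and Rzx.
(F2): condition met.
(F3): condition met.
(F4): fails — Rw1w3 but no z with Rw1z and Rzw3.
Valid on: (F2), (F3).

(F2), (F3)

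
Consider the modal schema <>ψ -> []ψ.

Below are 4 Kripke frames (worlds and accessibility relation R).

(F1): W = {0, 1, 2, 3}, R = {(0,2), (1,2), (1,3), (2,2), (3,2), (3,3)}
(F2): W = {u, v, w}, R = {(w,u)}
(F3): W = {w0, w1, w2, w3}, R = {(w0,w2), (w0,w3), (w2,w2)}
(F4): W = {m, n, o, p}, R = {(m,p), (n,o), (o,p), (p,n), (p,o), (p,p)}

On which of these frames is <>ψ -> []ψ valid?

This is the axiom for partial functionality; its first-order frame correspondent is forall x forall y forall z (Rxy & Rxz -> y = z).
(F1): fails — 1 sees both 2 and 3.
(F2): satisfies the condition.
(F3): fails — w0 sees both w2 and w3.
(F4): fails — p sees both n and o.
Valid on: (F2).

(F2)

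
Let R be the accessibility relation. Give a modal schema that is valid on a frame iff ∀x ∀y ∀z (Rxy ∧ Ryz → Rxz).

The condition is transitivity. The 4 schema □p → □□p defines it.
Suppose □p→□□p is valid. Take Rxy, Ryz and set V(p)={w : Rxw}. Then □p at x, so □□p at x, so □p at y, so p at z, i.e. Rxz.

□p → □□p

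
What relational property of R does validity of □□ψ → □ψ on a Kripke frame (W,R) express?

This is the C4 axiom.
Its frame correspondent is density — ∀x ∀y (Rxy → ∃z (Rxz ∧ Rzy)).

density: ∀x ∀y (Rxy → ∃z (Rxz ∧ Rzy))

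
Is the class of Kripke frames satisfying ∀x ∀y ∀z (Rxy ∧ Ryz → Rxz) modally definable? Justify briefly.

Yes — defined by □r → □□r

This is a Sahlqvist condition; the 4 axiom □r → □□r defines it.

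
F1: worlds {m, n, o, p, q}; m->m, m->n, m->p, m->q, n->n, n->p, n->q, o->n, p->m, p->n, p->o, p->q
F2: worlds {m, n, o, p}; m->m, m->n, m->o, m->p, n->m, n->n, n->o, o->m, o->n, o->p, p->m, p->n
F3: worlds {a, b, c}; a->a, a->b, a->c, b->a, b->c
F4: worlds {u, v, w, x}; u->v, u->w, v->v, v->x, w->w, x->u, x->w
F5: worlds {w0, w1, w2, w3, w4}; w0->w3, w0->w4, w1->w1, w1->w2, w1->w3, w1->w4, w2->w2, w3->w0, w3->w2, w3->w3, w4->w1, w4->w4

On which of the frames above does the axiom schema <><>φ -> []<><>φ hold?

This is the axiom for a generalized confluence (Geach) condition; its first-order frame correspondent is forall x forall y forall z ((x R^2 y & xRz) -> exists w (y = w & z R^2 w)).
F1: fails — mR²m, mRq but no w with m=w and qR²w.
F2: holds.
F3: fails — aR²a, aRc but no w with a=w and cR²w.
F4: fails — uR²v, uRw but no t with v=t and wR²t.
F5: fails — w0R²w0, w0Rw4 but no w with w0=w and w4R²w.
Valid on: F2.

F2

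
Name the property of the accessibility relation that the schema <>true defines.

◇⊤ holds at w iff w has a successor, so frame-validity of ◇⊤ is exactly seriality. Equivalently via □q → ◇q:
Suppose □q→◇q is valid. At any x set V(q)=W. Then □q at x, so ◇q at x, so x has a successor.

seriality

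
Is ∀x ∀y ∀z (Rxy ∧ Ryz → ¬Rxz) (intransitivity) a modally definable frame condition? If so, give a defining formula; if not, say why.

No — not modally definable

Modal frame validity is preserved under surjective bounded morphisms.
The 5-cycle (worlds w0,w1,w2,w3,w4 with w0→w1→w2→w3→w4→w0) is intransitive. Mapping every world to a single reflexive point • is a surjective bounded morphism; the reflexive point is not intransitive (R••∧R•• but R••).
So the class is not modally definable.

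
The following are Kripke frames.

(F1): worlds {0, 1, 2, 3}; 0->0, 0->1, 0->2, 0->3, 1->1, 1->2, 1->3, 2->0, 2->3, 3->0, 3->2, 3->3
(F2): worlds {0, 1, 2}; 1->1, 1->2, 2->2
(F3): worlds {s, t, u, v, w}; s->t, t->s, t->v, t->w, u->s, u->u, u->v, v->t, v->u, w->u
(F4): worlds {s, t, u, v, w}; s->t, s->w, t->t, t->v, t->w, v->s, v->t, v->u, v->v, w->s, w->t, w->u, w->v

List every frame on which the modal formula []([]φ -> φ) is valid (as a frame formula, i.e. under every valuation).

(F2)

This is the axiom for shift-reflexivity; its first-order frame correspondent is forall x forall y (Rxy -> Ryy).
(F1): fails — R32 but not R22.
(F2): satisfies the condition.
(F3): fails — Ruv but not Rvv.
(F4): fails — Rwu but not Ruu.
Valid on: (F2).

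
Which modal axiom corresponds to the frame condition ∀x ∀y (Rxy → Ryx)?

The condition is symmetry. The B schema s → □◇s defines it.

s → □◇s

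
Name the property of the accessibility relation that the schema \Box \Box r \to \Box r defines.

Suppose □□r→□r is valid. Take Rxy and set V(r)={w : xR²w}. Then □□r at x, so □r at x, so r at y, i.e. ∃z(Rxz∧Rzy).
Conversely, any frame satisfying \forall x \forall y (Rxy \to \exists z (Rxz \wedge Rzy)) validates the schema.
So the correspondent is density.

density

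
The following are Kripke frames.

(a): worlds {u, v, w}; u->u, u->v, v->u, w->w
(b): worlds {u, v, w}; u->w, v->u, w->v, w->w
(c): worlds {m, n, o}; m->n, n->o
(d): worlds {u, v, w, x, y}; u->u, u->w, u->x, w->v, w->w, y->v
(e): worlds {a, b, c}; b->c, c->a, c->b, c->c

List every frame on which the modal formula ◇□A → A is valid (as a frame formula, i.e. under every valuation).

Frame correspondent (Sahlqvist): ∀x ∀y (Rxy → Ryx) — i.e. symmetry.
(a): condition met.
(b): fails — Rvu but not Ruv.
(c): fails — Rno but not Ron.
(d): fails — Ruw but not Rwu.
(e): fails — Rca but not Rac.

(a)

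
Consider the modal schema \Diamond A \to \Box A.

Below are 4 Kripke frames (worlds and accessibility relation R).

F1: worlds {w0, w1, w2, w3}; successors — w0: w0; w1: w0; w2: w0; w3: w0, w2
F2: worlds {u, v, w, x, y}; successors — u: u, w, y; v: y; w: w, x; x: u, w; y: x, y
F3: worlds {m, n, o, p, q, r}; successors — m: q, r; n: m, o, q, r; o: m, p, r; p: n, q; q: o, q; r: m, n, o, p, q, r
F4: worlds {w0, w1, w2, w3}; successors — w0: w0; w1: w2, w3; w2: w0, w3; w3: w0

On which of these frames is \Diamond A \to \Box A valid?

The schema corresponds to partial functionality: \forall x \forall y \forall z (Rxy \wedge Rxz \to y = z).
F1: fails — w3 sees both w0 and w2.
F2: fails — u sees both u and w.
F3: fails — m sees both q and r.
F4: fails — w1 sees both w2 and w3.

none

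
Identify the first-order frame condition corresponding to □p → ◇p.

seriality

This schema is the D axiom.
Its frame correspondent is seriality — ∀x ∃y Rxy.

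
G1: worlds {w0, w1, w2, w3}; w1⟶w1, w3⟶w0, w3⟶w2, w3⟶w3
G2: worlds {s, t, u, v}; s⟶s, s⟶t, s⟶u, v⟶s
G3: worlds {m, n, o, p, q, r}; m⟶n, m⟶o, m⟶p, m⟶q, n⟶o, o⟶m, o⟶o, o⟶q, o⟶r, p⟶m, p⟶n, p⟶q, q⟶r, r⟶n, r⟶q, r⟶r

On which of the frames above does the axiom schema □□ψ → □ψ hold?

G1, G2

Frame correspondent (Sahlqvist): ∀x ∀y (Rxy → ∃z (Rxz ∧ Rzy)) — i.e. density.
G1: condition met.
G2: condition met.
G3: fails — Rpm but no z with Rpz and Rzm.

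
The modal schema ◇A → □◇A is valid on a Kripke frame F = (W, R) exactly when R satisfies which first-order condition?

This schema is the 5 axiom.
It corresponds to the Euclidean property: ∀x ∀y ∀z (Rxy ∧ Rxz → Ryz).

the Euclidean property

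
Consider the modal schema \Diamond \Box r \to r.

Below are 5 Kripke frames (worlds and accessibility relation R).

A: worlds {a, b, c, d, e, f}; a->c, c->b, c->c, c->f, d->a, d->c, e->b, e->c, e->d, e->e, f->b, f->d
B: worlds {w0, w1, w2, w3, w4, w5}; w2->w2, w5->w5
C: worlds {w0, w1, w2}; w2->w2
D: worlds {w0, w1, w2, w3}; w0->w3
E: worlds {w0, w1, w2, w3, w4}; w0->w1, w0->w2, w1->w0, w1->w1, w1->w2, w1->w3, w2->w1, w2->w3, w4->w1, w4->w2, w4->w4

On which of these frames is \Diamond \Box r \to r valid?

B, C

The schema corresponds to symmetry: \forall x \forall y (Rxy \to Ryx).
A: fails — Reb but not Rbe.
B: satisfies the condition.
C: satisfies the condition.
D: fails — Rw0w3 but not Rw3w0.
E: fails — Rw1w3 but not Rw3w1.
Valid on: B, C.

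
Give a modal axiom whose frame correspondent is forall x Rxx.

□ψ → ψ

A defining formula is □ψ → ψ (the T axiom).
Suppose □ψ→ψ is valid. At any x set V(ψ)={w : Rxw}. Then □ψ holds at x, so ψ holds at x, i.e. Rxx.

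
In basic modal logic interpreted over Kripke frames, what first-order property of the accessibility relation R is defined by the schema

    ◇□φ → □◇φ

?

convergence: ∀x ∀y ∀z (Rxy ∧ Rxz → ∃w (Ryw ∧ Rzw))

Suppose ◇□φ→□◇φ is valid. Take Rxy, Rxz and set V(φ)={w : Ryw}. Then □φ at y so ◇□φ at x, so □◇φ at x, so ◇φ at z, giving w with Rzw and Ryw.
The converse is a direct semantic check.
Frame condition: ∀x ∀y ∀z (Rxy ∧ Rxz → ∃w (Ryw ∧ Rzw)).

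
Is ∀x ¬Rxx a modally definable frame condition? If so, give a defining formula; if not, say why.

No — not modally definable

Modal frame validity is preserved under surjective bounded morphisms.
The 4-cycle (worlds a,b,c,d with a→b→c→d→a) is irreflexive, and the map sending every world to a single reflexive point • is a surjective bounded morphism (forth: every edge maps to (•,•); back: every world has a successor). So any modal formula valid on the 4-cycle is also valid on the reflexive point, which is not irreflexive.
Hence irreflexivity is not modally definable.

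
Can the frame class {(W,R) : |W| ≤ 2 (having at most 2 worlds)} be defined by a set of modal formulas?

Not modally definable

Modal frame validity is preserved under disjoint unions.
Any modal formula valid on each of 3 disjoint one-world frames is valid on their disjoint union (validity is preserved under disjoint unions). Each one-world frame has |W|=1≤2, but the union has |W|=3.
So no modal formula (or set of formulas) defines exactly the |W|≤2 frames.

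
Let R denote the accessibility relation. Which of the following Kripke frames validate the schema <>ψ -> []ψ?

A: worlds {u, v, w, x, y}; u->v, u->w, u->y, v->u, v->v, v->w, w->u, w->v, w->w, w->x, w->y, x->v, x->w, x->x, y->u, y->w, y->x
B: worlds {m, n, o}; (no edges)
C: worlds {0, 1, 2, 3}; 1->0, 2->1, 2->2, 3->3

B

The schema corresponds to partial functionality: forall x forall y forall z (Rxy & Rxz -> y = z).
A: fails — u sees both v and w.
B: holds.
C: fails — 2 sees both 1 and 2.
Valid on: B.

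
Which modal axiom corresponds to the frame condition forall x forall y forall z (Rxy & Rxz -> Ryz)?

This is the Euclidean property; the standard corresponding axiom is 5: ◇p → □◇p.
Suppose ◇p→□◇p is valid. Take Rxy, Rxz and set V(p)={y}. Then ◇p at x, so □◇p at x, so ◇p at z, so some w with Rzw has p; w=y, i.e. Rzy. By symmetry of the argument, Ryz.

◇p → □◇p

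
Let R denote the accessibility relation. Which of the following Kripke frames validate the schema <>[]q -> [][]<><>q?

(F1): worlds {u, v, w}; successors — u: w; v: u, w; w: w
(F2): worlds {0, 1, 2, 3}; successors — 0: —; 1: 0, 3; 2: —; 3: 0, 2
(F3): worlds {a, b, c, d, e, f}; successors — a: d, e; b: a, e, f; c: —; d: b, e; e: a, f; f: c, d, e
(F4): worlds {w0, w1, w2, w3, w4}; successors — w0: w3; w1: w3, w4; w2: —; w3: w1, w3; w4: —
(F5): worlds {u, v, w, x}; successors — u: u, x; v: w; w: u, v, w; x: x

(F1)

The schema corresponds to a generalized confluence (Geach) condition: forall x forall y forall z ((xRy & x R^2 z) -> exists w (yRw & z R^2 w)).
(F1): satisfies the condition.
(F2): fails — 1R0, 1R²0 but no w with 0Rw and 0R²w.
(F3): fails — aRe, aR²e but no w with eRw and eR²w.
(F4): fails — w1Rw4, w1R²w1 but no w with w4Rw and w1R²w.
(F5): fails — wRv, wR²u but no t with vRt and uR²t.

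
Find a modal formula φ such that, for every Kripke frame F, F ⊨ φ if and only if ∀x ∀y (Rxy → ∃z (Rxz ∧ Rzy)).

□□s → □s

This is density; the standard corresponding axiom is C4: □□s → □s.
Suppose □□s→□s is valid. Take Rxy and set V(s)={w : xR²w}. Then □□s at x, so □s at x, so s at y, i.e. ∃z(Rxz∧Rzy).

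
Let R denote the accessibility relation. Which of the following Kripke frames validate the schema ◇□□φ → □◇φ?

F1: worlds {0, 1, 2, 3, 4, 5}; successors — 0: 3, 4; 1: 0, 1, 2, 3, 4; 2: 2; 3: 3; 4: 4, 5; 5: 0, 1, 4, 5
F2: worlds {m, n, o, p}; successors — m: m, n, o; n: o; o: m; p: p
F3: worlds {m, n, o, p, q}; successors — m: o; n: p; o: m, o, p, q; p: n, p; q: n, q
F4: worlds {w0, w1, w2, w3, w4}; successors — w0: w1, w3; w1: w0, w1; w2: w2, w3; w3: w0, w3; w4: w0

Frame correspondent (Sahlqvist): ∀x ∀y ∀z ((xRy ∧ xRz) → ∃w (yR²w ∧ zRw)) — i.e. a generalized confluence (Geach) condition.
F1: fails — 0R3, 0R4 but no w with 3R²w and 4Rw.
F2: fails — mRn, mRn but no w with nR²w and nRw.
F3: fails — oRp, oRm but no w with pR²w and mRw.
F4: satisfies the condition.

F4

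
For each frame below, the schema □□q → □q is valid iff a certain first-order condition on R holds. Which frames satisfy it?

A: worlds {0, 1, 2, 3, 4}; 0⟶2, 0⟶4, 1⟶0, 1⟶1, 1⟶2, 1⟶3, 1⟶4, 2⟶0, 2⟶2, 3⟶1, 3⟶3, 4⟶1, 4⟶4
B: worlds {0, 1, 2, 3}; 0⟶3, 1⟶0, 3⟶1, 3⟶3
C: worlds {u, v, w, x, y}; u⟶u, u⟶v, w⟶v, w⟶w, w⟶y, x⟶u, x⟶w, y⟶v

This is the axiom for density; its first-order frame correspondent is ∀x ∀y (Rxy → ∃z (Rxz ∧ Rzy)).
A: ✓.
B: fails — R10 but no z with R1z and Rz0.
C: fails — Ryv but no z with Ryz and Rzv.
Valid on: A.

A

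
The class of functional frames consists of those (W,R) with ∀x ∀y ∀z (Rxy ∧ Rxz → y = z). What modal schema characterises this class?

◇s → □s

The condition is partial functionality. The CD schema ◇s → □s defines it.
Suppose ◇s→□s is valid. Take Rxy, Rxz and set V(s)={y}. Then ◇s at x, so □s at x, so s at z, i.e. z=y.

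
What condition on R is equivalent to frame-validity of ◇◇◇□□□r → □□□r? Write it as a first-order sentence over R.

∀x ∀y ∀z ((xR³y ∧ xR³z) → ∃w (yR³w ∧ z = w))

This is a Sahlqvist (Geach-type) schema ◇^3□^3r → □^3◇^0r.
Minimal-valuation argument: fix x; take any y with xR^3y and any z with xR^3z. Set V(r) to the set of worlds R-reachable from y in exactly 3 steps. Then □^3r holds at y, so the antecedent holds at x; validity forces ◇^0r at z, giving a w with zR^0w and yR^3w.
First-order correspondent: ∀x ∀y ∀z ((xR³y ∧ xR³z) → ∃w (yR³w ∧ z = w)).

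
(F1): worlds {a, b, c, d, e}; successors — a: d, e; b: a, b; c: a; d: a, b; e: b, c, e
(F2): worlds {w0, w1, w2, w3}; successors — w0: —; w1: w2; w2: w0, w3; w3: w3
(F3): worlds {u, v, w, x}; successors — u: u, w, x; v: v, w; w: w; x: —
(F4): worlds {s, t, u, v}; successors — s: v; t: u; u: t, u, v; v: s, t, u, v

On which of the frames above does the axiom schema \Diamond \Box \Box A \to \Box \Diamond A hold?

Frame correspondent (Sahlqvist): \forall x \forall y \forall z ((xRy \wedge xRz) \to \exists w (y R^2 w \wedge zRw)) — i.e. a generalized confluence (Geach) condition.
(F1): fails — eRc, eRb but no w with cR²w and bRw.
(F2): fails — w2Rw0, w2Rw0 but no w with w0R²w and w0Rw.
(F3): fails — uRu, uRx but no t with uR²t and xRt.
(F4): condition met.
Valid on: (F4).

(F4)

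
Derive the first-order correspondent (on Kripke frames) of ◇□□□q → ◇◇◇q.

This is a Sahlqvist (Geach-type) schema ◇^1□^3q → □^0◇^3q.
Minimal-valuation argument: fix x; take any y with xR^1y and any z with xR^0z. Set V(q) to the set of worlds R-reachable from y in exactly 3 steps. Then □^3q holds at y, so the antecedent holds at x; validity forces ◇^3q at z, giving a w with zR^3w and yR^3w.
First-order correspondent: ∀x ∀y (xRy → ∃w (yR³w ∧ xR³w)).

∀x ∀y (xRy → ∃w (yR³w ∧ xR³w))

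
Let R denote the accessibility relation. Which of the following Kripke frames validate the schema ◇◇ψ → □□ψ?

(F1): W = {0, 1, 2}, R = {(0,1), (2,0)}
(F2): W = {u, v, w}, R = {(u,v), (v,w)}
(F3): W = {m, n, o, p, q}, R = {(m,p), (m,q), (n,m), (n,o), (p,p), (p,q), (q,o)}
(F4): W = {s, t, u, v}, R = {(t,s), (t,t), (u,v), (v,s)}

This is the axiom for a generalized confluence (Geach) condition; its first-order frame correspondent is ∀x ∀y ∀z ((xR²y ∧ xR²z) → ∃w (y = w ∧ z = w)).
(F1): condition met.
(F2): condition met.
(F3): fails — mR²o, mR²p but o ≠ p.
(F4): fails — tR²s, tR²t but s ≠ t.

(F1), (F2)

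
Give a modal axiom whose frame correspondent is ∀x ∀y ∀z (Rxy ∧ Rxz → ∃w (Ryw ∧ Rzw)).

◇□ψ → □◇ψ

This is convergence; the standard corresponding axiom is .2: ◇□ψ → □◇ψ.
Suppose ◇□ψ→□◇ψ is valid. Take Rxy, Rxz and set V(ψ)={w : Ryw}. Then □ψ at y so ◇□ψ at x, so □◇ψ at x, so ◇ψ at z, giving w with Rzw and Ryw.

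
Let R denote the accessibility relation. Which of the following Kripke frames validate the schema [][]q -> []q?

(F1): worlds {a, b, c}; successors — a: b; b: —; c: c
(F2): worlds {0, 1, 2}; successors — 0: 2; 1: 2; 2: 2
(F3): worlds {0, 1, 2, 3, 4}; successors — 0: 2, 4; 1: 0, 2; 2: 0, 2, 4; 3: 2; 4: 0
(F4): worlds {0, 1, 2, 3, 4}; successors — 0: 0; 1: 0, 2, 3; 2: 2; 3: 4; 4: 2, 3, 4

(F2)

Frame correspondent (Sahlqvist): forall x forall y (Rxy -> exists z (Rxz & Rzy)) — i.e. density.
(F1): fails — Rab but no z with Raz and Rzb.
(F2): holds.
(F3): fails — R40 but no z with R4z and Rz0.
(F4): fails — R13 but no z with R1z and Rz3.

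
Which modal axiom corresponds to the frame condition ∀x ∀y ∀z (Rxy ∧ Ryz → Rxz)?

□r → □□r

The condition is transitivity. The 4 schema □r → □□r defines it.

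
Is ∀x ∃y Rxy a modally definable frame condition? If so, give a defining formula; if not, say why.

This is a Sahlqvist condition; the D axiom □r → ◇r defines it.
Suppose □r→◇r is valid. At any x set V(r)=W. Then □r at x, so ◇r at x, so x has a successor.

Definable; □r → ◇r defines it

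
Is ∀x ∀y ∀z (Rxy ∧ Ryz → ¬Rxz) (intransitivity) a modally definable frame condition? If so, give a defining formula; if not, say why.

Modal frame validity is preserved under surjective bounded morphisms.
The 7-cycle (worlds 0,1,2,3,4,5,6 with 0→1→2→3→4→5→6→0) is intransitive. Mapping every world to a single reflexive point • is a surjective bounded morphism; the reflexive point is not intransitive (R••∧R•• but R••).
Hence intransitivity is not modally definable.

No — not modally definable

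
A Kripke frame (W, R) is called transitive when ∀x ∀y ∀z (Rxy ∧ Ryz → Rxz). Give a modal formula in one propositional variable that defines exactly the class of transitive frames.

A defining formula is □p → □□p (the 4 axiom).
Suppose □p→□□p is valid. Take Rxy, Ryz and set V(p)={w : Rxw}. Then □p at x, so □□p at x, so □p at y, so p at z, i.e. Rxz.

□p → □□p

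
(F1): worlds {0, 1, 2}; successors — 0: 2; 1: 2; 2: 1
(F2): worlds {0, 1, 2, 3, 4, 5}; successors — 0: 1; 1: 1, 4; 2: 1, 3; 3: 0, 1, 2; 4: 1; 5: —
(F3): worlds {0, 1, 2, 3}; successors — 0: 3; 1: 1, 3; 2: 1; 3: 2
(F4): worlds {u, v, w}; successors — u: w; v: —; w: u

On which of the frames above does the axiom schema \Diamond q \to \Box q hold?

The schema corresponds to partial functionality: \forall x \forall y \forall z (Rxy \wedge Rxz \to y = z).
(F1): ✓.
(F2): fails — 1 sees both 1 and 4.
(F3): fails — 1 sees both 1 and 3.
(F4): ✓.

(F1), (F4)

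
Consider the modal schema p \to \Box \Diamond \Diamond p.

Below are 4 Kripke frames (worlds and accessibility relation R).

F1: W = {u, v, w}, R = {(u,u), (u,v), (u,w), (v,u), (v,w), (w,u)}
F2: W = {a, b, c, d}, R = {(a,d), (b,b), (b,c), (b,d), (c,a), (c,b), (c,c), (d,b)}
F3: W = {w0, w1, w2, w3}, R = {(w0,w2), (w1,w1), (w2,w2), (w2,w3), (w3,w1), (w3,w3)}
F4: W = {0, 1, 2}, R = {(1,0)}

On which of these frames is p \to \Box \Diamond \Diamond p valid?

Frame correspondent (Sahlqvist): \forall x \forall z (xRz \to \exists w (x = w \wedge z R^2 w)) — i.e. a generalized confluence (Geach) condition.
F1: condition met.
F2: fails — aRd but no w with a=w and dR²w.
F3: fails — w0Rw2 but no w with w0=w and w2R²w.
F4: fails — 1R0 but no w with 1=w and 0R²w.

F1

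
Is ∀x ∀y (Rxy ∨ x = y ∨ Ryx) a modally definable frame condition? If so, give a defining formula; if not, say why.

Not definable by any modal formula

Modal frame validity is preserved under disjoint unions.
Take 4 disjoint single-world reflexive frames: each is trivially connected, but their disjoint union has 4 worlds with no edge between distinct components, so it is not connected.
So the class is not modally definable.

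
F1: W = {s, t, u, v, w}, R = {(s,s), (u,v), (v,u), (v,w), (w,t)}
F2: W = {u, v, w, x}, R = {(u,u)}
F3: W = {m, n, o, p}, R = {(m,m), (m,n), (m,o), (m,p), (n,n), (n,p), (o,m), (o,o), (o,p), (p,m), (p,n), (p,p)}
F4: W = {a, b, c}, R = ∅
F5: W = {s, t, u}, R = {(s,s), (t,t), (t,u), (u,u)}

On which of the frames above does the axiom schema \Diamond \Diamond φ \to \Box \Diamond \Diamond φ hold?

F2, F4

Frame correspondent (Sahlqvist): \forall x \forall y \forall z ((x R^2 y \wedge xRz) \to \exists w (y = w \wedge z R^2 w)) — i.e. a generalized confluence (Geach) condition.
F1: fails — uR²u, uRv but no w* with u=w* and vR²w*.
F2: ✓.
F3: fails — mR²o, mRn but no w with o=w and nR²w.
F4: ✓.
F5: fails — tR²t, tRu but no w with t=w and uR²w.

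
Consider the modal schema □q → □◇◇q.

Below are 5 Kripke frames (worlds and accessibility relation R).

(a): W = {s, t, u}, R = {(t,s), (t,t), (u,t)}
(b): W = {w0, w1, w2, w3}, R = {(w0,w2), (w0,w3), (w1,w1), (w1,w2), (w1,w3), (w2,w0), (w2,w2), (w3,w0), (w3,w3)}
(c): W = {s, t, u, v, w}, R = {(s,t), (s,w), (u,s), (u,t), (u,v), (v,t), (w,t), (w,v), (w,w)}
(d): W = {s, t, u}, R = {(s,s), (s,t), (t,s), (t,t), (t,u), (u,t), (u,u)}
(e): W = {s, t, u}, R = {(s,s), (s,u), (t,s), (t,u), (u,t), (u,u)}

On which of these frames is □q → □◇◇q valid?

(b), (d), (e)

The schema corresponds to a generalized confluence (Geach) condition: ∀x ∀z (xRz → ∃w (xRw ∧ zR²w)).
(a): fails — tRs but no w with tRw and sR²w.
(b): satisfies the condition.
(c): fails — sRt but no w* with sRw* and tR²w*.
(d): satisfies the condition.
(e): satisfies the condition.
Valid on: (b), (d), (e).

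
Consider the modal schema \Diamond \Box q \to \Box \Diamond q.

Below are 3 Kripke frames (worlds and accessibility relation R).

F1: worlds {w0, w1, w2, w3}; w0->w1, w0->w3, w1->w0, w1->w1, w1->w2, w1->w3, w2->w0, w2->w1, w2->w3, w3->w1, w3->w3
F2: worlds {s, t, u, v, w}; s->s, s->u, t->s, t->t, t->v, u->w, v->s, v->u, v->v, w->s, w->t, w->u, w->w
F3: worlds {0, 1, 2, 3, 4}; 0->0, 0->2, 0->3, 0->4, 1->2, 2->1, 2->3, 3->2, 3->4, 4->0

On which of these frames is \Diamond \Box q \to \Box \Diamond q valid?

This is the axiom for convergence; its first-order frame correspondent is \forall x \forall y \forall z (Rxy \wedge Rxz \to \exists w (Ryw \wedge Rzw)).
F1: holds.
F2: fails — Rsu and Rss but u and s have no common successor.
F3: fails — R02 and R04 but 2 and 4 have no common successor.
Valid on: F1.

F1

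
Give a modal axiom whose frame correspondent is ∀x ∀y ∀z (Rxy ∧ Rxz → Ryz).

◇p → □◇p

The condition is the Euclidean property. The 5 schema ◇p → □◇p defines it.
Suppose ◇p→□◇p is valid. Take Rxy, Rxz and set V(p)={y}. Then ◇p at x, so □◇p at x, so ◇p at z, so some w with Rzw has p; w=y, i.e. Rzy. By symmetry of the argument, Ryz.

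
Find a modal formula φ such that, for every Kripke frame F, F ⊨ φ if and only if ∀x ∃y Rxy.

□p → ◇p

A defining formula is □p → ◇p (the D axiom).
Suppose □p→◇p is valid. At any x set V(p)=W. Then □p at x, so ◇p at x, so x has a successor.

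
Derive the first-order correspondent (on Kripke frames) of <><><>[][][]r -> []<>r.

forall x forall y forall z ((x R^3 y & xRz) -> exists w (y R^3 w & zRw))

This is a Sahlqvist (Geach-type) schema ◇^3□^3r → □^1◇^1r.
Minimal-valuation argument: fix x; take any y with xR^3y and any z with xR^1z. Set V(r) to the set of worlds R-reachable from y in exactly 3 steps. Then □^3r holds at y, so the antecedent holds at x; validity forces ◇^1r at z, giving a w with zR^1w and yR^3w.
First-order correspondent: forall x forall y forall z ((x R^3 y & xRz) -> exists w (y R^3 w & zRw)).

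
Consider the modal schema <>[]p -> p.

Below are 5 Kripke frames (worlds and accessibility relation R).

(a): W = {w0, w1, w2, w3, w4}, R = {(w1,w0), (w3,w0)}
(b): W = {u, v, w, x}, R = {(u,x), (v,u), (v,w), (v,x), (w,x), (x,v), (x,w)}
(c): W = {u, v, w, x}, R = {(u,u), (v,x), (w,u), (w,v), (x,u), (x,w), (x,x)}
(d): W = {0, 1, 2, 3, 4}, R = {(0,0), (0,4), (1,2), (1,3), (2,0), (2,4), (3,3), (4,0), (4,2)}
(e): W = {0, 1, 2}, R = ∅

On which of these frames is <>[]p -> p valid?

The schema corresponds to symmetry: forall x forall y (Rxy -> Ryx).
(a): fails — Rw1w0 but not Rw0w1.
(b): fails — Rvw but not Rwv.
(c): fails — Rxw but not Rwx.
(d): fails — R12 but not R21.
(e): condition met.
Valid on: (e).

(e)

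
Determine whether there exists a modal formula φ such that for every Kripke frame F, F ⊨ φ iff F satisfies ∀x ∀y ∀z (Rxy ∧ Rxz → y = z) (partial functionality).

Yes — defined by ◇r → □r

This is a Sahlqvist condition; the CD axiom ◇r → □r defines it.
Suppose ◇r→□r is valid. Take Rxy, Rxz and set V(r)={y}. Then ◇r at x, so □r at x, so r at z, i.e. z=y.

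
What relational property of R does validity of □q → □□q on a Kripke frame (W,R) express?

Suppose □q→□□q is valid. Take Rxy, Ryz and set V(q)={w : Rxw}. Then □q at x, so □□q at x, so □q at y, so q at z, i.e. Rxz.
Conversely, on a frame with transitivity the schema holds at every world under every valuation.
Frame condition: ∀x ∀y ∀z (Rxy ∧ Ryz → Rxz).

transitivity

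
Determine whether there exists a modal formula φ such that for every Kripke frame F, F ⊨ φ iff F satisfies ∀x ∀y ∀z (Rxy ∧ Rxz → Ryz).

The condition is the Euclidean property. A defining modal formula is ◇p → □◇p.

Yes, by ◇p → □◇p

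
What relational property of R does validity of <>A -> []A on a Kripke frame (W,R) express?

partial functionality

Suppose ◇A→□A is valid. Take Rxy, Rxz and set V(A)={y}. Then ◇A at x, so □A at x, so A at z, i.e. z=y.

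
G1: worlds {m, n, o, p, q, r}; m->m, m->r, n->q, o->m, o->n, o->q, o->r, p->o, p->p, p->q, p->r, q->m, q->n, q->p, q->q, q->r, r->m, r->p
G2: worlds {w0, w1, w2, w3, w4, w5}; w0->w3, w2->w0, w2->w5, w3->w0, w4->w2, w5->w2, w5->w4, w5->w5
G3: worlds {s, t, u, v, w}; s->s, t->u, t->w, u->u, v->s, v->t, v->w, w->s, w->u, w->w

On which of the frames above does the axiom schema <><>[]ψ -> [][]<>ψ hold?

The schema corresponds to a generalized confluence (Geach) condition: forall x forall y forall z ((x R^2 y & x R^2 z) -> exists w (yRw & zRw)).
G1: fails — nR²m, nR²n but no w with mRw and nRw.
G2: fails — w2R²w2, w2R²w4 but no w with w2Rw and w4Rw.
G3: fails — tR²s, tR²u but no w* with sRw* and uRw*.
Valid on no frame.

none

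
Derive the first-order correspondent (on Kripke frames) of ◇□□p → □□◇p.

∀x ∀y ∀z ((xRy ∧ xR²z) → ∃w (yR²w ∧ zRw))

This is a Sahlqvist (Geach-type) schema ◇^1□^2p → □^2◇^1p.
Minimal-valuation argument: fix x; take any y with xR^1y and any z with xR^2z. Set V(p) to the set of worlds R-reachable from y in exactly 2 steps. Then □^2p holds at y, so the antecedent holds at x; validity forces ◇^1p at z, giving a w with zR^1w and yR^2w.
First-order correspondent: ∀x ∀y ∀z ((xRy ∧ xR²z) → ∃w (yR²w ∧ zRw)).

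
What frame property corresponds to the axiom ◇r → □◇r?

Suppose ◇r→□◇r is valid. Take Rxy, Rxz and set V(r)={y}. Then ◇r at x, so □◇r at x, so ◇r at z, so some w with Rzw has r; w=y, i.e. Rzy. By symmetry of the argument, Ryz.

The Euclidean property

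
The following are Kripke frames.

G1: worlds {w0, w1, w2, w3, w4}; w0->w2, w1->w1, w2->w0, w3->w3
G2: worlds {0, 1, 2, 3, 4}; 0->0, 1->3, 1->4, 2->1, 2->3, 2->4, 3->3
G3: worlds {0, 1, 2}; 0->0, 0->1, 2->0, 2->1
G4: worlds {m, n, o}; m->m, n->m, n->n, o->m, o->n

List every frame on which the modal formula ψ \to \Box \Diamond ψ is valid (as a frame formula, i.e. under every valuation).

Frame correspondent (Sahlqvist): \forall x \forall y (Rxy \to Ryx) — i.e. symmetry.
G1: holds.
G2: fails — R23 but not R32.
G3: fails — R01 but not R10.
G4: fails — Ron but not Rno.
Valid on: G1.

G1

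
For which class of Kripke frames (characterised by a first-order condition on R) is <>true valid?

This schema is equivalent to the D axiom □ψ → ◇ψ.
It corresponds to seriality: forall x exists y Rxy.

seriality: forall x exists y Rxy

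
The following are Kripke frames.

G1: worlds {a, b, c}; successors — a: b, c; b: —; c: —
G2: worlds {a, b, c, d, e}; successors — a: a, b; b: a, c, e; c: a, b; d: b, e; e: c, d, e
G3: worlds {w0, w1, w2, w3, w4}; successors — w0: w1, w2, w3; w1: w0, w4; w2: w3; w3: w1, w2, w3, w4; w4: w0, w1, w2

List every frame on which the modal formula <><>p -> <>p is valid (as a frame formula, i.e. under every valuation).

The schema corresponds to transitivity: forall x forall y forall z (Rxy & Ryz -> Rxz).
G1: holds.
G2: fails — Rbc and Rcb but not Rbb.
G3: fails — Rw1w0 and Rw0w1 but not Rw1w1.
Valid on: G1.

G1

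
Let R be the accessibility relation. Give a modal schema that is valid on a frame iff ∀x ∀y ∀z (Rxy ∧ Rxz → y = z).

◇r → □r

The condition is partial functionality. The CD schema ◇r → □r defines it.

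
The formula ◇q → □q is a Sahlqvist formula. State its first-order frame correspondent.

Suppose ◇q→□q is valid. Take Rxy, Rxz and set V(q)={y}. Then ◇q at x, so □q at x, so q at z, i.e. z=y.

partial functionality: ∀x ∀y ∀z (Rxy ∧ Rxz → y = z)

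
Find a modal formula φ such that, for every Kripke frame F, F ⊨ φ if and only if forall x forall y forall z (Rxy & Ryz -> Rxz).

□q → □□q

This is transitivity; the standard corresponding axiom is 4: □q → □□q.
Suppose □q→□□q is valid. Take Rxy, Ryz and set V(q)={w : Rxw}. Then □q at x, so □□q at x, so □q at y, so q at z, i.e. Rxz.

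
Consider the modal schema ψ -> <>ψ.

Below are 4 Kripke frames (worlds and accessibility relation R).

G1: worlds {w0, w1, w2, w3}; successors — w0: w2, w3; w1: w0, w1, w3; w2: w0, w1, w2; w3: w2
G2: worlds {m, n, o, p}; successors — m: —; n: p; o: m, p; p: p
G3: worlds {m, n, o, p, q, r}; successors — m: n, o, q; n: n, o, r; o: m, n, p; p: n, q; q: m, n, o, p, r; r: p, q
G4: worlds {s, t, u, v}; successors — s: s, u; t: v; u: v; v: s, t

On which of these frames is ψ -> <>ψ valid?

The schema corresponds to reflexivity: forall x Rxx.
G1: fails — world w0 does not see itself.
G2: fails — world m does not see itself.
G3: fails — world m does not see itself.
G4: fails — world t does not see itself.
Valid on no frame.

none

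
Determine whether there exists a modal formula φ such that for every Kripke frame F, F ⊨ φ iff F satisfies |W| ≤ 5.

Not modally definable

Any modally definable frame class is closed under disjoint unions.
Any modal formula valid on each of 6 disjoint one-world frames is valid on their disjoint union (validity is preserved under disjoint unions). Each one-world frame has |W|=1≤5, but the union has |W|=6.
Hence having at most 5 worlds is not modally definable.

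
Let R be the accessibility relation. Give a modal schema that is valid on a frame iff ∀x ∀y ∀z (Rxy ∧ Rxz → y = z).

The condition is partial functionality. The CD schema ◇q → □q defines it.
Suppose ◇q→□q is valid. Take Rxy, Rxz and set V(q)={y}. Then ◇q at x, so □q at x, so q at z, i.e. z=y.

◇q → □q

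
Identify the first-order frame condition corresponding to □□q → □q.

This schema is the C4 axiom.
Its frame correspondent is density — ∀x ∀y (Rxy → ∃z (Rxz ∧ Rzy)).

Density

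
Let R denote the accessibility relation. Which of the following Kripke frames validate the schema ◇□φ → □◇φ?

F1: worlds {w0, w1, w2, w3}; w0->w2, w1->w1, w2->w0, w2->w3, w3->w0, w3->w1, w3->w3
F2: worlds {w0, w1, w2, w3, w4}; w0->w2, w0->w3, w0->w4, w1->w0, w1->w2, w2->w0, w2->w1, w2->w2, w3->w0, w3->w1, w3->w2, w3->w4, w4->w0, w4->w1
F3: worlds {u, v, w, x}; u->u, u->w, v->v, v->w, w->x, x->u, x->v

none

The schema corresponds to convergence: ∀x ∀y ∀z (Rxy ∧ Rxz → ∃w (Ryw ∧ Rzw)).
F1: fails — Rw2w0 and Rw2w3 but w0 and w3 have no common successor.
F2: fails — Rw3w0 and Rw3w4 but w0 and w4 have no common successor.
F3: fails — Ruw and Ruu but w and u have no common successor.
Valid on no frame.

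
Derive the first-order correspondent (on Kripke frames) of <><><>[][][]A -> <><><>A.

forall x forall y (x R^3 y -> exists w (y R^3 w & x R^3 w))

This is a Sahlqvist (Geach-type) schema ◇^3□^3A → □^0◇^3A.
First-order correspondent: forall x forall y (x R^3 y -> exists w (y R^3 w & x R^3 w)).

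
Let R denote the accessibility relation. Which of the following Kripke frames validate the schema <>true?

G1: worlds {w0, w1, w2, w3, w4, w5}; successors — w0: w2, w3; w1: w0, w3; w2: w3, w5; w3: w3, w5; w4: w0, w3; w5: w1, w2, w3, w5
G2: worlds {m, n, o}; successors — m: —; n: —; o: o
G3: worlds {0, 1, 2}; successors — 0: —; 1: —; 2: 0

G1

The schema corresponds to seriality: forall x exists y Rxy.
G1: condition met.
G2: fails — world m has no successor.
G3: fails — world 0 has no successor.
Valid on: G1.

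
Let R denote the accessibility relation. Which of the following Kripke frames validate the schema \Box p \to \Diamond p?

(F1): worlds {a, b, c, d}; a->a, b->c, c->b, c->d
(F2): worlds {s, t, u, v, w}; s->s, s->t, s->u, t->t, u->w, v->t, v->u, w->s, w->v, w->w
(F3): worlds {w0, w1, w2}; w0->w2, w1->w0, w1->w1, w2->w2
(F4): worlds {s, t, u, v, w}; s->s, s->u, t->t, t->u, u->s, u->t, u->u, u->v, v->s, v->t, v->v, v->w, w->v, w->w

Frame correspondent (Sahlqvist): \forall x \exists y Rxy — i.e. seriality.
(F1): fails — world d has no successor.
(F2): condition met.
(F3): condition met.
(F4): condition met.
Valid on: (F2), (F3), (F4).

(F2), (F3), (F4)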